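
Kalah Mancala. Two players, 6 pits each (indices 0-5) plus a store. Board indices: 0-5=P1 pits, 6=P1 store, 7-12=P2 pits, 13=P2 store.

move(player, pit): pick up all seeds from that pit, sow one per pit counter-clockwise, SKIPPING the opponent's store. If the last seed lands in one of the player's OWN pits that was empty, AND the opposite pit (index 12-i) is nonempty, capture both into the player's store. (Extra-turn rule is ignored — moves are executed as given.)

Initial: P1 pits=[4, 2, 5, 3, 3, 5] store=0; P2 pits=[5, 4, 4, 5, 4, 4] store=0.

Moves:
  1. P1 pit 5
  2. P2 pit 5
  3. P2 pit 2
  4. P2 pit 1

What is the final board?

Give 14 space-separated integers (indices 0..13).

Answer: 6 3 6 3 3 0 1 6 0 1 8 6 2 3

Derivation:
Move 1: P1 pit5 -> P1=[4,2,5,3,3,0](1) P2=[6,5,5,6,4,4](0)
Move 2: P2 pit5 -> P1=[5,3,6,3,3,0](1) P2=[6,5,5,6,4,0](1)
Move 3: P2 pit2 -> P1=[6,3,6,3,3,0](1) P2=[6,5,0,7,5,1](2)
Move 4: P2 pit1 -> P1=[6,3,6,3,3,0](1) P2=[6,0,1,8,6,2](3)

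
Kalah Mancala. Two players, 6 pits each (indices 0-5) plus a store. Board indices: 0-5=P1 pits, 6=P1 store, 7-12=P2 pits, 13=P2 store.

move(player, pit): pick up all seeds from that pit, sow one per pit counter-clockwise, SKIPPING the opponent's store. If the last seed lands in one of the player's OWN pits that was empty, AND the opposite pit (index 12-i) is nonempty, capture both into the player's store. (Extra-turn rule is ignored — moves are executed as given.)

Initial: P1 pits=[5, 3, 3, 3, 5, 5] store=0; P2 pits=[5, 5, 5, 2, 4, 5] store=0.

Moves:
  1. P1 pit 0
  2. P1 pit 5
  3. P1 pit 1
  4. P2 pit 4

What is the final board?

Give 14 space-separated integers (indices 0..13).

Answer: 1 1 6 5 7 0 8 0 6 6 3 0 6 1

Derivation:
Move 1: P1 pit0 -> P1=[0,4,4,4,6,6](0) P2=[5,5,5,2,4,5](0)
Move 2: P1 pit5 -> P1=[0,4,4,4,6,0](1) P2=[6,6,6,3,5,5](0)
Move 3: P1 pit1 -> P1=[0,0,5,5,7,0](8) P2=[0,6,6,3,5,5](0)
Move 4: P2 pit4 -> P1=[1,1,6,5,7,0](8) P2=[0,6,6,3,0,6](1)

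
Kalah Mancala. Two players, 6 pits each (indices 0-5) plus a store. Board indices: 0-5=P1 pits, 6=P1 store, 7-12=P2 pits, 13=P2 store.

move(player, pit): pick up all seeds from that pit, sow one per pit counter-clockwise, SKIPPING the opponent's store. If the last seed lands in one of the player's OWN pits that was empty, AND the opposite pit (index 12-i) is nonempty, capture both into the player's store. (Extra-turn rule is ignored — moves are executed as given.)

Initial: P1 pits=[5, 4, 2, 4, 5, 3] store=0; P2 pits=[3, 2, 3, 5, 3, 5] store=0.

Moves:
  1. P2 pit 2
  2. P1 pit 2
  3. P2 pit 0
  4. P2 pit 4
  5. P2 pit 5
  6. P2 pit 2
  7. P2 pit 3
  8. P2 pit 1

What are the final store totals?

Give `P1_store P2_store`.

Answer: 0 3

Derivation:
Move 1: P2 pit2 -> P1=[5,4,2,4,5,3](0) P2=[3,2,0,6,4,6](0)
Move 2: P1 pit2 -> P1=[5,4,0,5,6,3](0) P2=[3,2,0,6,4,6](0)
Move 3: P2 pit0 -> P1=[5,4,0,5,6,3](0) P2=[0,3,1,7,4,6](0)
Move 4: P2 pit4 -> P1=[6,5,0,5,6,3](0) P2=[0,3,1,7,0,7](1)
Move 5: P2 pit5 -> P1=[7,6,1,6,7,4](0) P2=[0,3,1,7,0,0](2)
Move 6: P2 pit2 -> P1=[7,6,1,6,7,4](0) P2=[0,3,0,8,0,0](2)
Move 7: P2 pit3 -> P1=[8,7,2,7,8,4](0) P2=[0,3,0,0,1,1](3)
Move 8: P2 pit1 -> P1=[8,7,2,7,8,4](0) P2=[0,0,1,1,2,1](3)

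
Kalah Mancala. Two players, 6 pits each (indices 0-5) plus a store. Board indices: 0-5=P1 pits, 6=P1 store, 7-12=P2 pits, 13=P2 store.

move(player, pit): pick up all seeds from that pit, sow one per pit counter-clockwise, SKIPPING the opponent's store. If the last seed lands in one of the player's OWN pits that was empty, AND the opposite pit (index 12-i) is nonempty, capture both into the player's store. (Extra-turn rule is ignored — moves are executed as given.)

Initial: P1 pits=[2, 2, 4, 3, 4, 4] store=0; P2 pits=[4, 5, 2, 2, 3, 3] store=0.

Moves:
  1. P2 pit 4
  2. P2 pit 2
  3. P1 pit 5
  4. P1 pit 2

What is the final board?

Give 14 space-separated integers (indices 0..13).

Answer: 3 0 0 4 5 1 2 5 6 1 3 0 4 4

Derivation:
Move 1: P2 pit4 -> P1=[3,2,4,3,4,4](0) P2=[4,5,2,2,0,4](1)
Move 2: P2 pit2 -> P1=[3,0,4,3,4,4](0) P2=[4,5,0,3,0,4](4)
Move 3: P1 pit5 -> P1=[3,0,4,3,4,0](1) P2=[5,6,1,3,0,4](4)
Move 4: P1 pit2 -> P1=[3,0,0,4,5,1](2) P2=[5,6,1,3,0,4](4)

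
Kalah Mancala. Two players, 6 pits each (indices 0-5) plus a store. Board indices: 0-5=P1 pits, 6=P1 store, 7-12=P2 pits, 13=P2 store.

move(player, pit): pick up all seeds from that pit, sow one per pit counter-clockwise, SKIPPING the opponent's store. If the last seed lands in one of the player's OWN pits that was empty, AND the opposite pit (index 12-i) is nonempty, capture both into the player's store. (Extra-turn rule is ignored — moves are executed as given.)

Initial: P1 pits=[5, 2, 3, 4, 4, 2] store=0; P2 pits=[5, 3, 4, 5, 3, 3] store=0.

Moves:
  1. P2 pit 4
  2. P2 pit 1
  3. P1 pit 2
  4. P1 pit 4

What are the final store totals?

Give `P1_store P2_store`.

Move 1: P2 pit4 -> P1=[6,2,3,4,4,2](0) P2=[5,3,4,5,0,4](1)
Move 2: P2 pit1 -> P1=[6,0,3,4,4,2](0) P2=[5,0,5,6,0,4](4)
Move 3: P1 pit2 -> P1=[6,0,0,5,5,3](0) P2=[5,0,5,6,0,4](4)
Move 4: P1 pit4 -> P1=[6,0,0,5,0,4](1) P2=[6,1,6,6,0,4](4)

Answer: 1 4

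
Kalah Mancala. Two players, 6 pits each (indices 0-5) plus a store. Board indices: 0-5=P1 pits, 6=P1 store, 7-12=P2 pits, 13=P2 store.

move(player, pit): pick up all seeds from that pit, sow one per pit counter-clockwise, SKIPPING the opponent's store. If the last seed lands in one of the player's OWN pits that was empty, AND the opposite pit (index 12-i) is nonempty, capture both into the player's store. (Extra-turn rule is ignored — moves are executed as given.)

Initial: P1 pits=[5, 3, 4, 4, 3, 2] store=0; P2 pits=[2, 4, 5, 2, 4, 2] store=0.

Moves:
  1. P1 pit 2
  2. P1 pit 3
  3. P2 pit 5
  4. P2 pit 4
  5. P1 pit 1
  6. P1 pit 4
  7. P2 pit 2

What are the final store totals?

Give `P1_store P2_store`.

Answer: 3 3

Derivation:
Move 1: P1 pit2 -> P1=[5,3,0,5,4,3](1) P2=[2,4,5,2,4,2](0)
Move 2: P1 pit3 -> P1=[5,3,0,0,5,4](2) P2=[3,5,5,2,4,2](0)
Move 3: P2 pit5 -> P1=[6,3,0,0,5,4](2) P2=[3,5,5,2,4,0](1)
Move 4: P2 pit4 -> P1=[7,4,0,0,5,4](2) P2=[3,5,5,2,0,1](2)
Move 5: P1 pit1 -> P1=[7,0,1,1,6,5](2) P2=[3,5,5,2,0,1](2)
Move 6: P1 pit4 -> P1=[7,0,1,1,0,6](3) P2=[4,6,6,3,0,1](2)
Move 7: P2 pit2 -> P1=[8,1,1,1,0,6](3) P2=[4,6,0,4,1,2](3)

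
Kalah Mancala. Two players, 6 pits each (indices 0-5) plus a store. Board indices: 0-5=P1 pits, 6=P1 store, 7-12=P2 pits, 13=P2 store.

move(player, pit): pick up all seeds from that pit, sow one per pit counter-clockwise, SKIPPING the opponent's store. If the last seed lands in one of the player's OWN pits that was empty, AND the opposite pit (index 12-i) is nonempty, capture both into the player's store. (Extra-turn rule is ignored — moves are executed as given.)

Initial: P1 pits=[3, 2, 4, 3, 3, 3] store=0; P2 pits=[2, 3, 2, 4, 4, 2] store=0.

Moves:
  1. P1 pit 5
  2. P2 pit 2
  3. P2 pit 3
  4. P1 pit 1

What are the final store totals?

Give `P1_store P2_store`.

Answer: 1 1

Derivation:
Move 1: P1 pit5 -> P1=[3,2,4,3,3,0](1) P2=[3,4,2,4,4,2](0)
Move 2: P2 pit2 -> P1=[3,2,4,3,3,0](1) P2=[3,4,0,5,5,2](0)
Move 3: P2 pit3 -> P1=[4,3,4,3,3,0](1) P2=[3,4,0,0,6,3](1)
Move 4: P1 pit1 -> P1=[4,0,5,4,4,0](1) P2=[3,4,0,0,6,3](1)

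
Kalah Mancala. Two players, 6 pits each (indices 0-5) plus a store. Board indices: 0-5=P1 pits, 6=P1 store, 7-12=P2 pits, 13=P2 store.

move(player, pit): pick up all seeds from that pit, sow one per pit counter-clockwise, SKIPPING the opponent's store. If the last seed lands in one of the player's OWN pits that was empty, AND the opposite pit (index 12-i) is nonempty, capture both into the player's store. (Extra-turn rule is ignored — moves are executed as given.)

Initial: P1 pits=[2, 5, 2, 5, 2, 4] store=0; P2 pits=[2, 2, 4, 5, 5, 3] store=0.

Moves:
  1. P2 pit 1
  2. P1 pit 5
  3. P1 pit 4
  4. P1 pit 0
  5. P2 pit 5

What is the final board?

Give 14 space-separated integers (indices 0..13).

Move 1: P2 pit1 -> P1=[2,5,2,5,2,4](0) P2=[2,0,5,6,5,3](0)
Move 2: P1 pit5 -> P1=[2,5,2,5,2,0](1) P2=[3,1,6,6,5,3](0)
Move 3: P1 pit4 -> P1=[2,5,2,5,0,1](2) P2=[3,1,6,6,5,3](0)
Move 4: P1 pit0 -> P1=[0,6,3,5,0,1](2) P2=[3,1,6,6,5,3](0)
Move 5: P2 pit5 -> P1=[1,7,3,5,0,1](2) P2=[3,1,6,6,5,0](1)

Answer: 1 7 3 5 0 1 2 3 1 6 6 5 0 1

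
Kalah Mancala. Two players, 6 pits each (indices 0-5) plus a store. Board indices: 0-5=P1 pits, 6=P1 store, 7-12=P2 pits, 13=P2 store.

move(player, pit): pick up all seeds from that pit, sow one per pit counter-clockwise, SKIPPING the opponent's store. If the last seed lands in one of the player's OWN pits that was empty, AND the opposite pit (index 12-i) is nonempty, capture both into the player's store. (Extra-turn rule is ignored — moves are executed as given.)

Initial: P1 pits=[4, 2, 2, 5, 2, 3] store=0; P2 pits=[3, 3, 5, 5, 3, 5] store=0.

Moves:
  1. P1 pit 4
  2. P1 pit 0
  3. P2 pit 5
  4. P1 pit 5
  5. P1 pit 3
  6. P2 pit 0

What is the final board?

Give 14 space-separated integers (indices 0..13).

Move 1: P1 pit4 -> P1=[4,2,2,5,0,4](1) P2=[3,3,5,5,3,5](0)
Move 2: P1 pit0 -> P1=[0,3,3,6,0,4](5) P2=[3,0,5,5,3,5](0)
Move 3: P2 pit5 -> P1=[1,4,4,7,0,4](5) P2=[3,0,5,5,3,0](1)
Move 4: P1 pit5 -> P1=[1,4,4,7,0,0](6) P2=[4,1,6,5,3,0](1)
Move 5: P1 pit3 -> P1=[1,4,4,0,1,1](7) P2=[5,2,7,6,3,0](1)
Move 6: P2 pit0 -> P1=[0,4,4,0,1,1](7) P2=[0,3,8,7,4,0](3)

Answer: 0 4 4 0 1 1 7 0 3 8 7 4 0 3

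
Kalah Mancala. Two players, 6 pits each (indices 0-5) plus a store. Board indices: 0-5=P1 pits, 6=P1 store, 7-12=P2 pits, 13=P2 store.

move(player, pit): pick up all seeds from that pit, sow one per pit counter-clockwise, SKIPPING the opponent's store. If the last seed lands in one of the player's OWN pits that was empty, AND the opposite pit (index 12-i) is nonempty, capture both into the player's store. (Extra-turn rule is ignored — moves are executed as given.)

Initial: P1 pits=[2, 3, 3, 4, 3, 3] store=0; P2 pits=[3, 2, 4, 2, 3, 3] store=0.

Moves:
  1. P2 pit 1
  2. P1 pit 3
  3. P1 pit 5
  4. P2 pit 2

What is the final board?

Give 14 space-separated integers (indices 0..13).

Answer: 3 4 3 0 4 0 2 5 1 0 4 4 4 1

Derivation:
Move 1: P2 pit1 -> P1=[2,3,3,4,3,3](0) P2=[3,0,5,3,3,3](0)
Move 2: P1 pit3 -> P1=[2,3,3,0,4,4](1) P2=[4,0,5,3,3,3](0)
Move 3: P1 pit5 -> P1=[2,3,3,0,4,0](2) P2=[5,1,6,3,3,3](0)
Move 4: P2 pit2 -> P1=[3,4,3,0,4,0](2) P2=[5,1,0,4,4,4](1)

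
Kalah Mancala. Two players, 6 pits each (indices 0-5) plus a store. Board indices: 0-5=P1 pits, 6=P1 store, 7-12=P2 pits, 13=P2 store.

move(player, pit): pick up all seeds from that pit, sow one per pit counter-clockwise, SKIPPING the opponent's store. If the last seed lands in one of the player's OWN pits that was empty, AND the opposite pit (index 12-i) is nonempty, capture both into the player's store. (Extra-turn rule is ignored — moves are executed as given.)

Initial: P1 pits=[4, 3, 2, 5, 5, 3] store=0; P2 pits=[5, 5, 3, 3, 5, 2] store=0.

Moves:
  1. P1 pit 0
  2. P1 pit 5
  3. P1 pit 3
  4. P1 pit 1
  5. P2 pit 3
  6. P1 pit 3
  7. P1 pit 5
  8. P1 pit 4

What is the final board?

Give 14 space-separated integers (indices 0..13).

Answer: 0 0 4 0 0 1 9 9 8 5 1 7 0 1

Derivation:
Move 1: P1 pit0 -> P1=[0,4,3,6,6,3](0) P2=[5,5,3,3,5,2](0)
Move 2: P1 pit5 -> P1=[0,4,3,6,6,0](1) P2=[6,6,3,3,5,2](0)
Move 3: P1 pit3 -> P1=[0,4,3,0,7,1](2) P2=[7,7,4,3,5,2](0)
Move 4: P1 pit1 -> P1=[0,0,4,1,8,2](2) P2=[7,7,4,3,5,2](0)
Move 5: P2 pit3 -> P1=[0,0,4,1,8,2](2) P2=[7,7,4,0,6,3](1)
Move 6: P1 pit3 -> P1=[0,0,4,0,9,2](2) P2=[7,7,4,0,6,3](1)
Move 7: P1 pit5 -> P1=[0,0,4,0,9,0](3) P2=[8,7,4,0,6,3](1)
Move 8: P1 pit4 -> P1=[0,0,4,0,0,1](9) P2=[9,8,5,1,7,0](1)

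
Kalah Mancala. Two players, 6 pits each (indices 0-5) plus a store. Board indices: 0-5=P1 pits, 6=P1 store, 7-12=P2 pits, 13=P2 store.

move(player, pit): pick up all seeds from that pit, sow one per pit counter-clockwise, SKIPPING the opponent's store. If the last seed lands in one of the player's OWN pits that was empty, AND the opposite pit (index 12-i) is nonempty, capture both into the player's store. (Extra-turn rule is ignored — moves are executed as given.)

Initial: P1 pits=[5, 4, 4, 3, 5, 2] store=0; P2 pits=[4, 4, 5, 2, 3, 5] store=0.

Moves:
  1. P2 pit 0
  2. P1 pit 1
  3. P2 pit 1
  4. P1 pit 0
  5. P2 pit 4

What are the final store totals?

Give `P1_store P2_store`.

Move 1: P2 pit0 -> P1=[5,4,4,3,5,2](0) P2=[0,5,6,3,4,5](0)
Move 2: P1 pit1 -> P1=[5,0,5,4,6,3](0) P2=[0,5,6,3,4,5](0)
Move 3: P2 pit1 -> P1=[5,0,5,4,6,3](0) P2=[0,0,7,4,5,6](1)
Move 4: P1 pit0 -> P1=[0,1,6,5,7,4](0) P2=[0,0,7,4,5,6](1)
Move 5: P2 pit4 -> P1=[1,2,7,5,7,4](0) P2=[0,0,7,4,0,7](2)

Answer: 0 2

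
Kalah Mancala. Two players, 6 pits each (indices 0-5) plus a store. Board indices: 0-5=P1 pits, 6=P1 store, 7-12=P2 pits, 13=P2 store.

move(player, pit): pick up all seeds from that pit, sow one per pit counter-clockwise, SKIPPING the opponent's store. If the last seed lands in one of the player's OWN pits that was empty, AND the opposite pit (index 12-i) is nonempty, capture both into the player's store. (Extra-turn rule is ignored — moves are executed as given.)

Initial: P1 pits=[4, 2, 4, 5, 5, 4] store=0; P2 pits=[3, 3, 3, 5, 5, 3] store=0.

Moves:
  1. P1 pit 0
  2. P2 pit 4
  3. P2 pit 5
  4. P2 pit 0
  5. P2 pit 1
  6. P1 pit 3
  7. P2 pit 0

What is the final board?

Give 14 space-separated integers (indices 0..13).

Answer: 0 5 7 0 7 5 1 0 2 6 7 1 0 5

Derivation:
Move 1: P1 pit0 -> P1=[0,3,5,6,6,4](0) P2=[3,3,3,5,5,3](0)
Move 2: P2 pit4 -> P1=[1,4,6,6,6,4](0) P2=[3,3,3,5,0,4](1)
Move 3: P2 pit5 -> P1=[2,5,7,6,6,4](0) P2=[3,3,3,5,0,0](2)
Move 4: P2 pit0 -> P1=[2,5,7,6,6,4](0) P2=[0,4,4,6,0,0](2)
Move 5: P2 pit1 -> P1=[0,5,7,6,6,4](0) P2=[0,0,5,7,1,0](5)
Move 6: P1 pit3 -> P1=[0,5,7,0,7,5](1) P2=[1,1,6,7,1,0](5)
Move 7: P2 pit0 -> P1=[0,5,7,0,7,5](1) P2=[0,2,6,7,1,0](5)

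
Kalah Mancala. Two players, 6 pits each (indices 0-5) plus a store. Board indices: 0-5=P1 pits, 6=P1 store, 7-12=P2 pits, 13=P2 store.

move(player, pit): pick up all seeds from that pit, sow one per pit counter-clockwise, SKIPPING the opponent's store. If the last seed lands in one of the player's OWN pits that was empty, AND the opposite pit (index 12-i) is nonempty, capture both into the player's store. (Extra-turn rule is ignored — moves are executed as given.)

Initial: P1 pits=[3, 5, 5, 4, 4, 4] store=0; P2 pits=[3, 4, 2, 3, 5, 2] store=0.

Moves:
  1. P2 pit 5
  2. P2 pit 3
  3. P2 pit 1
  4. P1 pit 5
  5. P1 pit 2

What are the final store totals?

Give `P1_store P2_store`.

Answer: 2 2

Derivation:
Move 1: P2 pit5 -> P1=[4,5,5,4,4,4](0) P2=[3,4,2,3,5,0](1)
Move 2: P2 pit3 -> P1=[4,5,5,4,4,4](0) P2=[3,4,2,0,6,1](2)
Move 3: P2 pit1 -> P1=[4,5,5,4,4,4](0) P2=[3,0,3,1,7,2](2)
Move 4: P1 pit5 -> P1=[4,5,5,4,4,0](1) P2=[4,1,4,1,7,2](2)
Move 5: P1 pit2 -> P1=[4,5,0,5,5,1](2) P2=[5,1,4,1,7,2](2)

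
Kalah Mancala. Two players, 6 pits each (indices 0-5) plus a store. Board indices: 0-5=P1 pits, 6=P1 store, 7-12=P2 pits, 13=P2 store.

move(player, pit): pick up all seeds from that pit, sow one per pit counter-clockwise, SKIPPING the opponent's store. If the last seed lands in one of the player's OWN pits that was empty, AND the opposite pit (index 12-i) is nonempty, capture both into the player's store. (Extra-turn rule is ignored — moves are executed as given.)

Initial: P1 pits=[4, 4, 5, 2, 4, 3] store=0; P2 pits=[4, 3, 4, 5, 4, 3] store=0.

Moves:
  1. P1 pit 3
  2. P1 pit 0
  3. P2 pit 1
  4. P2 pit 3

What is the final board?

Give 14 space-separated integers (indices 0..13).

Move 1: P1 pit3 -> P1=[4,4,5,0,5,4](0) P2=[4,3,4,5,4,3](0)
Move 2: P1 pit0 -> P1=[0,5,6,1,6,4](0) P2=[4,3,4,5,4,3](0)
Move 3: P2 pit1 -> P1=[0,5,6,1,6,4](0) P2=[4,0,5,6,5,3](0)
Move 4: P2 pit3 -> P1=[1,6,7,1,6,4](0) P2=[4,0,5,0,6,4](1)

Answer: 1 6 7 1 6 4 0 4 0 5 0 6 4 1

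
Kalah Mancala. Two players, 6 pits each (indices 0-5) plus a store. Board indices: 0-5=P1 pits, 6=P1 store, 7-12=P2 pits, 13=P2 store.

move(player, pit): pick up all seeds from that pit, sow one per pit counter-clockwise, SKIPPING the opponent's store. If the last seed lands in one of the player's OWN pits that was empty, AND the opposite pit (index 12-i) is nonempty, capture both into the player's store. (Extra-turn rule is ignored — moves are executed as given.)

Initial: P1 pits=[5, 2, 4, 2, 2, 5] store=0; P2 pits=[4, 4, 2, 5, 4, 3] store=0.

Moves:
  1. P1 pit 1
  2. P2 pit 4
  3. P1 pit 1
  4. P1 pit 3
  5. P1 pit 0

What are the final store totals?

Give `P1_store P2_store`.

Answer: 2 1

Derivation:
Move 1: P1 pit1 -> P1=[5,0,5,3,2,5](0) P2=[4,4,2,5,4,3](0)
Move 2: P2 pit4 -> P1=[6,1,5,3,2,5](0) P2=[4,4,2,5,0,4](1)
Move 3: P1 pit1 -> P1=[6,0,6,3,2,5](0) P2=[4,4,2,5,0,4](1)
Move 4: P1 pit3 -> P1=[6,0,6,0,3,6](1) P2=[4,4,2,5,0,4](1)
Move 5: P1 pit0 -> P1=[0,1,7,1,4,7](2) P2=[4,4,2,5,0,4](1)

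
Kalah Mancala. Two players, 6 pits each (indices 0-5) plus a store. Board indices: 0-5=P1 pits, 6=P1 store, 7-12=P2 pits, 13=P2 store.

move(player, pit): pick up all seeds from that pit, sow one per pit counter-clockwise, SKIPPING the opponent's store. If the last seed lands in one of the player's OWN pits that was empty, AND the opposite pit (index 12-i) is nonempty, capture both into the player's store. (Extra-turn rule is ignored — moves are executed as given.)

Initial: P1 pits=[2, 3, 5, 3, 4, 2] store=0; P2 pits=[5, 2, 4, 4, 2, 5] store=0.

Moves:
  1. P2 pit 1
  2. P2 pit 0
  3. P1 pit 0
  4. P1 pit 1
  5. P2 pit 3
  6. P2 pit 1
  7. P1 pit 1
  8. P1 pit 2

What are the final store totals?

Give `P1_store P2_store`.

Move 1: P2 pit1 -> P1=[2,3,5,3,4,2](0) P2=[5,0,5,5,2,5](0)
Move 2: P2 pit0 -> P1=[2,3,5,3,4,2](0) P2=[0,1,6,6,3,6](0)
Move 3: P1 pit0 -> P1=[0,4,6,3,4,2](0) P2=[0,1,6,6,3,6](0)
Move 4: P1 pit1 -> P1=[0,0,7,4,5,3](0) P2=[0,1,6,6,3,6](0)
Move 5: P2 pit3 -> P1=[1,1,8,4,5,3](0) P2=[0,1,6,0,4,7](1)
Move 6: P2 pit1 -> P1=[1,1,8,4,5,3](0) P2=[0,0,7,0,4,7](1)
Move 7: P1 pit1 -> P1=[1,0,9,4,5,3](0) P2=[0,0,7,0,4,7](1)
Move 8: P1 pit2 -> P1=[1,0,0,5,6,4](1) P2=[1,1,8,1,5,7](1)

Answer: 1 1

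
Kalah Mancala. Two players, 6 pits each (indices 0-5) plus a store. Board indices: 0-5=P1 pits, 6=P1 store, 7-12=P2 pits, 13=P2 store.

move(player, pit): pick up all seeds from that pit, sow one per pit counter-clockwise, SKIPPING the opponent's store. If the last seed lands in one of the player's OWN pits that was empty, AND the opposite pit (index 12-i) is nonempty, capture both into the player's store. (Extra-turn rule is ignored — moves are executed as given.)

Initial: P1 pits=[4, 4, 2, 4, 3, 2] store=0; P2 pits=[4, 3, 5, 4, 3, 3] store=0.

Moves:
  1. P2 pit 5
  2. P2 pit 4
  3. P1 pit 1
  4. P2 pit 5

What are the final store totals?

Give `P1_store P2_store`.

Move 1: P2 pit5 -> P1=[5,5,2,4,3,2](0) P2=[4,3,5,4,3,0](1)
Move 2: P2 pit4 -> P1=[6,5,2,4,3,2](0) P2=[4,3,5,4,0,1](2)
Move 3: P1 pit1 -> P1=[6,0,3,5,4,3](1) P2=[4,3,5,4,0,1](2)
Move 4: P2 pit5 -> P1=[6,0,3,5,4,3](1) P2=[4,3,5,4,0,0](3)

Answer: 1 3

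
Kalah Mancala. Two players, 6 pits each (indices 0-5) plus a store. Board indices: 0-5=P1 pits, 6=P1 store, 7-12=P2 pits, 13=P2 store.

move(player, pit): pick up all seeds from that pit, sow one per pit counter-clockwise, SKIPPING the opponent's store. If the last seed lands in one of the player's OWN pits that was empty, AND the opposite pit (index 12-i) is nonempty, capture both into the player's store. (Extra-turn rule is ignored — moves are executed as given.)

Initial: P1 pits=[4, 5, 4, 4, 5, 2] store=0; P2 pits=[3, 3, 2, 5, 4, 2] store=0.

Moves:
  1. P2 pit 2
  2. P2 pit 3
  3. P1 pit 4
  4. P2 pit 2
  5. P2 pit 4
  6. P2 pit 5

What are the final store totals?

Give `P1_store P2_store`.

Move 1: P2 pit2 -> P1=[4,5,4,4,5,2](0) P2=[3,3,0,6,5,2](0)
Move 2: P2 pit3 -> P1=[5,6,5,4,5,2](0) P2=[3,3,0,0,6,3](1)
Move 3: P1 pit4 -> P1=[5,6,5,4,0,3](1) P2=[4,4,1,0,6,3](1)
Move 4: P2 pit2 -> P1=[5,6,0,4,0,3](1) P2=[4,4,0,0,6,3](7)
Move 5: P2 pit4 -> P1=[6,7,1,5,0,3](1) P2=[4,4,0,0,0,4](8)
Move 6: P2 pit5 -> P1=[7,8,2,5,0,3](1) P2=[4,4,0,0,0,0](9)

Answer: 1 9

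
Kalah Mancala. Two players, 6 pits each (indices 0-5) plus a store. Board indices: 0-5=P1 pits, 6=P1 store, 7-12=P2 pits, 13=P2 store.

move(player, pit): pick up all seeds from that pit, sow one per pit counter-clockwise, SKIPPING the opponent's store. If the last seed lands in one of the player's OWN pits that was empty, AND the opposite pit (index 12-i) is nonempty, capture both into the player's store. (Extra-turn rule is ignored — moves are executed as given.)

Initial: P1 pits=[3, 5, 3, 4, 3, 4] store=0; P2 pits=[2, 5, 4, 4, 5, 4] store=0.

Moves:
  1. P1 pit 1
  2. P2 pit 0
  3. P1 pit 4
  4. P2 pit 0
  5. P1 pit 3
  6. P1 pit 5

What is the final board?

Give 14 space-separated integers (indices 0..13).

Answer: 3 0 4 0 1 0 4 2 10 6 5 6 5 0

Derivation:
Move 1: P1 pit1 -> P1=[3,0,4,5,4,5](1) P2=[2,5,4,4,5,4](0)
Move 2: P2 pit0 -> P1=[3,0,4,5,4,5](1) P2=[0,6,5,4,5,4](0)
Move 3: P1 pit4 -> P1=[3,0,4,5,0,6](2) P2=[1,7,5,4,5,4](0)
Move 4: P2 pit0 -> P1=[3,0,4,5,0,6](2) P2=[0,8,5,4,5,4](0)
Move 5: P1 pit3 -> P1=[3,0,4,0,1,7](3) P2=[1,9,5,4,5,4](0)
Move 6: P1 pit5 -> P1=[3,0,4,0,1,0](4) P2=[2,10,6,5,6,5](0)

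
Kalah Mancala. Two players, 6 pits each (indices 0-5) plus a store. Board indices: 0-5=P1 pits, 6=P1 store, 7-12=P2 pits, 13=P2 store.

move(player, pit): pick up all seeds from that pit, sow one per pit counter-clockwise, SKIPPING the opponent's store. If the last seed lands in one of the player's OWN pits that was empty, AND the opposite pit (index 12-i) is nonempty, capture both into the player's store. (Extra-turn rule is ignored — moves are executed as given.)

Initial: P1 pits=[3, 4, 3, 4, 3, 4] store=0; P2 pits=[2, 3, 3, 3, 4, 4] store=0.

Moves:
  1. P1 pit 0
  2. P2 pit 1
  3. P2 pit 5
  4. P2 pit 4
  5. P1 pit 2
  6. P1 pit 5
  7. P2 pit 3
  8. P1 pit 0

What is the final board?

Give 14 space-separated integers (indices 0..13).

Answer: 0 9 1 7 4 0 2 4 2 5 0 1 2 3

Derivation:
Move 1: P1 pit0 -> P1=[0,5,4,5,3,4](0) P2=[2,3,3,3,4,4](0)
Move 2: P2 pit1 -> P1=[0,5,4,5,3,4](0) P2=[2,0,4,4,5,4](0)
Move 3: P2 pit5 -> P1=[1,6,5,5,3,4](0) P2=[2,0,4,4,5,0](1)
Move 4: P2 pit4 -> P1=[2,7,6,5,3,4](0) P2=[2,0,4,4,0,1](2)
Move 5: P1 pit2 -> P1=[2,7,0,6,4,5](1) P2=[3,1,4,4,0,1](2)
Move 6: P1 pit5 -> P1=[2,7,0,6,4,0](2) P2=[4,2,5,5,0,1](2)
Move 7: P2 pit3 -> P1=[3,8,0,6,4,0](2) P2=[4,2,5,0,1,2](3)
Move 8: P1 pit0 -> P1=[0,9,1,7,4,0](2) P2=[4,2,5,0,1,2](3)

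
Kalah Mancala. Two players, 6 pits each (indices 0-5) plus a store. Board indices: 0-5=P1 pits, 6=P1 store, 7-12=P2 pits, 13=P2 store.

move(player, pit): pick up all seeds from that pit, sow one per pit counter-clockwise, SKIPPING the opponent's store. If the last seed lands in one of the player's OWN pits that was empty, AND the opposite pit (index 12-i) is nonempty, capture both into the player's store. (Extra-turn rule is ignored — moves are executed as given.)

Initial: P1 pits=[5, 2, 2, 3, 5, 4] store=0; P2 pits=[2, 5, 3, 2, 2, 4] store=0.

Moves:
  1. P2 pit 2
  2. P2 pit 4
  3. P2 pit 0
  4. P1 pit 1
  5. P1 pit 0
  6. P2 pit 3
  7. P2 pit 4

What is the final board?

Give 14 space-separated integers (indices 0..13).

Move 1: P2 pit2 -> P1=[5,2,2,3,5,4](0) P2=[2,5,0,3,3,5](0)
Move 2: P2 pit4 -> P1=[6,2,2,3,5,4](0) P2=[2,5,0,3,0,6](1)
Move 3: P2 pit0 -> P1=[6,2,2,0,5,4](0) P2=[0,6,0,3,0,6](5)
Move 4: P1 pit1 -> P1=[6,0,3,1,5,4](0) P2=[0,6,0,3,0,6](5)
Move 5: P1 pit0 -> P1=[0,1,4,2,6,5](1) P2=[0,6,0,3,0,6](5)
Move 6: P2 pit3 -> P1=[0,1,4,2,6,5](1) P2=[0,6,0,0,1,7](6)
Move 7: P2 pit4 -> P1=[0,1,4,2,6,5](1) P2=[0,6,0,0,0,8](6)

Answer: 0 1 4 2 6 5 1 0 6 0 0 0 8 6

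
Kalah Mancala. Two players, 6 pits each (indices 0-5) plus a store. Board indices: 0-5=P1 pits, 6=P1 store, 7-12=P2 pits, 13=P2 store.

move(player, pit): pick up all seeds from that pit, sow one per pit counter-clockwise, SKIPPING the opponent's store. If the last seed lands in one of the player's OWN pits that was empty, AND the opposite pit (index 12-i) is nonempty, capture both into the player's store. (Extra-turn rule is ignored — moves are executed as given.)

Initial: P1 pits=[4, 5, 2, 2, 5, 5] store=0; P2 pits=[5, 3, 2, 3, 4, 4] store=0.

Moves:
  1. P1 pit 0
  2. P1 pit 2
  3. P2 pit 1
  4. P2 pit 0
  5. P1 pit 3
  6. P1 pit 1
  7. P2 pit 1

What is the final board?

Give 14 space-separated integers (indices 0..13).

Move 1: P1 pit0 -> P1=[0,6,3,3,6,5](0) P2=[5,3,2,3,4,4](0)
Move 2: P1 pit2 -> P1=[0,6,0,4,7,6](0) P2=[5,3,2,3,4,4](0)
Move 3: P2 pit1 -> P1=[0,6,0,4,7,6](0) P2=[5,0,3,4,5,4](0)
Move 4: P2 pit0 -> P1=[0,6,0,4,7,6](0) P2=[0,1,4,5,6,5](0)
Move 5: P1 pit3 -> P1=[0,6,0,0,8,7](1) P2=[1,1,4,5,6,5](0)
Move 6: P1 pit1 -> P1=[0,0,1,1,9,8](2) P2=[2,1,4,5,6,5](0)
Move 7: P2 pit1 -> P1=[0,0,1,1,9,8](2) P2=[2,0,5,5,6,5](0)

Answer: 0 0 1 1 9 8 2 2 0 5 5 6 5 0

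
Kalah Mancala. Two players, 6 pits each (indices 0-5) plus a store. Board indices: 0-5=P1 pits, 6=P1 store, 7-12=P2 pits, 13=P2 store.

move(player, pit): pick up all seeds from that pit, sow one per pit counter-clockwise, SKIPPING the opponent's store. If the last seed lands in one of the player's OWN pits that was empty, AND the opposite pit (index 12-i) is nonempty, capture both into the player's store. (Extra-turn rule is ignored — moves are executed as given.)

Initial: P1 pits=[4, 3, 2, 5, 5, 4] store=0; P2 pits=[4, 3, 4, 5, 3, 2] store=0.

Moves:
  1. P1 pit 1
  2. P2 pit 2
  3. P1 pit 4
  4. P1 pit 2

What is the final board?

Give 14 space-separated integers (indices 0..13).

Answer: 4 0 0 7 1 6 1 5 4 1 7 4 3 1

Derivation:
Move 1: P1 pit1 -> P1=[4,0,3,6,6,4](0) P2=[4,3,4,5,3,2](0)
Move 2: P2 pit2 -> P1=[4,0,3,6,6,4](0) P2=[4,3,0,6,4,3](1)
Move 3: P1 pit4 -> P1=[4,0,3,6,0,5](1) P2=[5,4,1,7,4,3](1)
Move 4: P1 pit2 -> P1=[4,0,0,7,1,6](1) P2=[5,4,1,7,4,3](1)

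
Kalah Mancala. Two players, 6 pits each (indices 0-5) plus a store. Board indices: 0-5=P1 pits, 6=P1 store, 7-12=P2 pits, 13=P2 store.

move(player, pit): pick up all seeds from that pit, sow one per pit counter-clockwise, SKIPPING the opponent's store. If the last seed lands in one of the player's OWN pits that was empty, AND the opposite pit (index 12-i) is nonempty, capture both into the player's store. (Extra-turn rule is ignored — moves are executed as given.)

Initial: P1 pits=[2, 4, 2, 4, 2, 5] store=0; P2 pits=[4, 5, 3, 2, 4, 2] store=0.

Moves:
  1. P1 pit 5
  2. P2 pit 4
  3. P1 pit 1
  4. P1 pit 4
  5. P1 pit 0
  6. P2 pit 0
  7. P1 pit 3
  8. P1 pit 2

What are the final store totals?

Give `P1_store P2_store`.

Answer: 5 2

Derivation:
Move 1: P1 pit5 -> P1=[2,4,2,4,2,0](1) P2=[5,6,4,3,4,2](0)
Move 2: P2 pit4 -> P1=[3,5,2,4,2,0](1) P2=[5,6,4,3,0,3](1)
Move 3: P1 pit1 -> P1=[3,0,3,5,3,1](2) P2=[5,6,4,3,0,3](1)
Move 4: P1 pit4 -> P1=[3,0,3,5,0,2](3) P2=[6,6,4,3,0,3](1)
Move 5: P1 pit0 -> P1=[0,1,4,6,0,2](3) P2=[6,6,4,3,0,3](1)
Move 6: P2 pit0 -> P1=[0,1,4,6,0,2](3) P2=[0,7,5,4,1,4](2)
Move 7: P1 pit3 -> P1=[0,1,4,0,1,3](4) P2=[1,8,6,4,1,4](2)
Move 8: P1 pit2 -> P1=[0,1,0,1,2,4](5) P2=[1,8,6,4,1,4](2)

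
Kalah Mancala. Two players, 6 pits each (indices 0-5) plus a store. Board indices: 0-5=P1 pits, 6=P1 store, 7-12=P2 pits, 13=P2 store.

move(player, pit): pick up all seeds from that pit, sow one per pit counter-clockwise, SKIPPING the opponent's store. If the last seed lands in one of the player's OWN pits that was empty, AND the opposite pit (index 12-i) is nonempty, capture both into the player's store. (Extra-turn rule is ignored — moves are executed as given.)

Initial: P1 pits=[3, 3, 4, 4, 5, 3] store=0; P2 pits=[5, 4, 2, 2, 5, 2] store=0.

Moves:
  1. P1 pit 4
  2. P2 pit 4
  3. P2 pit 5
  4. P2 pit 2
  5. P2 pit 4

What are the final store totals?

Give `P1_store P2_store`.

Move 1: P1 pit4 -> P1=[3,3,4,4,0,4](1) P2=[6,5,3,2,5,2](0)
Move 2: P2 pit4 -> P1=[4,4,5,4,0,4](1) P2=[6,5,3,2,0,3](1)
Move 3: P2 pit5 -> P1=[5,5,5,4,0,4](1) P2=[6,5,3,2,0,0](2)
Move 4: P2 pit2 -> P1=[0,5,5,4,0,4](1) P2=[6,5,0,3,1,0](8)
Move 5: P2 pit4 -> P1=[0,5,5,4,0,4](1) P2=[6,5,0,3,0,1](8)

Answer: 1 8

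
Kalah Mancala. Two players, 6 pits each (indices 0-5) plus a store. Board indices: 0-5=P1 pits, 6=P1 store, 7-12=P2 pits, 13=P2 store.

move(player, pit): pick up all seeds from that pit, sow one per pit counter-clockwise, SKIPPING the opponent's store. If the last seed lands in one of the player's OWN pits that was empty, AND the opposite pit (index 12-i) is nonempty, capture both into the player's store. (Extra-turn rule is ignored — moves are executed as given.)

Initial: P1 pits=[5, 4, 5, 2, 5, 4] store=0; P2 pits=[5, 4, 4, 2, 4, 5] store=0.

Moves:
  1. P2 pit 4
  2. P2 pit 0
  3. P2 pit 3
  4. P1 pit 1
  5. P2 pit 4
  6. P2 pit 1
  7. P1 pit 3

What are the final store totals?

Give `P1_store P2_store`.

Move 1: P2 pit4 -> P1=[6,5,5,2,5,4](0) P2=[5,4,4,2,0,6](1)
Move 2: P2 pit0 -> P1=[6,5,5,2,5,4](0) P2=[0,5,5,3,1,7](1)
Move 3: P2 pit3 -> P1=[6,5,5,2,5,4](0) P2=[0,5,5,0,2,8](2)
Move 4: P1 pit1 -> P1=[6,0,6,3,6,5](1) P2=[0,5,5,0,2,8](2)
Move 5: P2 pit4 -> P1=[6,0,6,3,6,5](1) P2=[0,5,5,0,0,9](3)
Move 6: P2 pit1 -> P1=[6,0,6,3,6,5](1) P2=[0,0,6,1,1,10](4)
Move 7: P1 pit3 -> P1=[6,0,6,0,7,6](2) P2=[0,0,6,1,1,10](4)

Answer: 2 4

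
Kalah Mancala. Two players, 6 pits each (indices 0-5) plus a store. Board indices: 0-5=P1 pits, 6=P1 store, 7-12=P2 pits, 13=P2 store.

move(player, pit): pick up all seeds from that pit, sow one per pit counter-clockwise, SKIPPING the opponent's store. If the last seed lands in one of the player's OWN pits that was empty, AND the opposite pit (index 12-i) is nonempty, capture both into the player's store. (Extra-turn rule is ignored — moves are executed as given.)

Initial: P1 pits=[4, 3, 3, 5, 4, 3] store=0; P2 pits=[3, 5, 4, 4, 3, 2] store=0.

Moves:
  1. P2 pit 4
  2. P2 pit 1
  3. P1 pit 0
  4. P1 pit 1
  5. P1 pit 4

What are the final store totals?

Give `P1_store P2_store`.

Answer: 1 2

Derivation:
Move 1: P2 pit4 -> P1=[5,3,3,5,4,3](0) P2=[3,5,4,4,0,3](1)
Move 2: P2 pit1 -> P1=[5,3,3,5,4,3](0) P2=[3,0,5,5,1,4](2)
Move 3: P1 pit0 -> P1=[0,4,4,6,5,4](0) P2=[3,0,5,5,1,4](2)
Move 4: P1 pit1 -> P1=[0,0,5,7,6,5](0) P2=[3,0,5,5,1,4](2)
Move 5: P1 pit4 -> P1=[0,0,5,7,0,6](1) P2=[4,1,6,6,1,4](2)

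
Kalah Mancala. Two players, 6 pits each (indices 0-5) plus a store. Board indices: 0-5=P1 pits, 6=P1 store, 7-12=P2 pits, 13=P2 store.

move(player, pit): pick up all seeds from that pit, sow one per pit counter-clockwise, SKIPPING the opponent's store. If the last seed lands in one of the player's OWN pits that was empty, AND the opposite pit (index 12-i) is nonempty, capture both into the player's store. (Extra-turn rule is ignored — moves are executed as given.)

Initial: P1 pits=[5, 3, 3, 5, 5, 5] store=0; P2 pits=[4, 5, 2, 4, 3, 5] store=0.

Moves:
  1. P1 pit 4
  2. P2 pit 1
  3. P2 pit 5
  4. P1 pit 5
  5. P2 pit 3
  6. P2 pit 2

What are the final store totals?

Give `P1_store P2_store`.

Move 1: P1 pit4 -> P1=[5,3,3,5,0,6](1) P2=[5,6,3,4,3,5](0)
Move 2: P2 pit1 -> P1=[6,3,3,5,0,6](1) P2=[5,0,4,5,4,6](1)
Move 3: P2 pit5 -> P1=[7,4,4,6,1,6](1) P2=[5,0,4,5,4,0](2)
Move 4: P1 pit5 -> P1=[7,4,4,6,1,0](2) P2=[6,1,5,6,5,0](2)
Move 5: P2 pit3 -> P1=[8,5,5,6,1,0](2) P2=[6,1,5,0,6,1](3)
Move 6: P2 pit2 -> P1=[9,5,5,6,1,0](2) P2=[6,1,0,1,7,2](4)

Answer: 2 4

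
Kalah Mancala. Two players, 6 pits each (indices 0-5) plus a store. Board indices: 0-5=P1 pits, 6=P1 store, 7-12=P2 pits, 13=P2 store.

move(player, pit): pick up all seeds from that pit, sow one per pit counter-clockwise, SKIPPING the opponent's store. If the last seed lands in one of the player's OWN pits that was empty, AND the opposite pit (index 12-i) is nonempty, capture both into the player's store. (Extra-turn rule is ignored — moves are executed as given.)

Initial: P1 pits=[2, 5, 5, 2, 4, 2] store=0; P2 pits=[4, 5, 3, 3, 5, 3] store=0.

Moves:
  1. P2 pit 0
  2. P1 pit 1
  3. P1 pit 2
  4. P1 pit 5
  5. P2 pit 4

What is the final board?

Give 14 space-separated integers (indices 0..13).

Move 1: P2 pit0 -> P1=[2,5,5,2,4,2](0) P2=[0,6,4,4,6,3](0)
Move 2: P1 pit1 -> P1=[2,0,6,3,5,3](1) P2=[0,6,4,4,6,3](0)
Move 3: P1 pit2 -> P1=[2,0,0,4,6,4](2) P2=[1,7,4,4,6,3](0)
Move 4: P1 pit5 -> P1=[2,0,0,4,6,0](3) P2=[2,8,5,4,6,3](0)
Move 5: P2 pit4 -> P1=[3,1,1,5,6,0](3) P2=[2,8,5,4,0,4](1)

Answer: 3 1 1 5 6 0 3 2 8 5 4 0 4 1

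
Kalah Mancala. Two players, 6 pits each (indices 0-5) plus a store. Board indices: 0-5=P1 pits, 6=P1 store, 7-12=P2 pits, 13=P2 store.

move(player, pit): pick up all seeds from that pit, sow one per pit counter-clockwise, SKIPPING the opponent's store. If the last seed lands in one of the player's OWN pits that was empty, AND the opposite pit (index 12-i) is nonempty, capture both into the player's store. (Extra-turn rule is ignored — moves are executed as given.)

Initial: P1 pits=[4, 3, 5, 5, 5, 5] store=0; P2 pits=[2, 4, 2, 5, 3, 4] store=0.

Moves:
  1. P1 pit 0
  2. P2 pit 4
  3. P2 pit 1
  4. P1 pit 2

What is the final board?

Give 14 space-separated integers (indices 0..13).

Move 1: P1 pit0 -> P1=[0,4,6,6,6,5](0) P2=[2,4,2,5,3,4](0)
Move 2: P2 pit4 -> P1=[1,4,6,6,6,5](0) P2=[2,4,2,5,0,5](1)
Move 3: P2 pit1 -> P1=[1,4,6,6,6,5](0) P2=[2,0,3,6,1,6](1)
Move 4: P1 pit2 -> P1=[1,4,0,7,7,6](1) P2=[3,1,3,6,1,6](1)

Answer: 1 4 0 7 7 6 1 3 1 3 6 1 6 1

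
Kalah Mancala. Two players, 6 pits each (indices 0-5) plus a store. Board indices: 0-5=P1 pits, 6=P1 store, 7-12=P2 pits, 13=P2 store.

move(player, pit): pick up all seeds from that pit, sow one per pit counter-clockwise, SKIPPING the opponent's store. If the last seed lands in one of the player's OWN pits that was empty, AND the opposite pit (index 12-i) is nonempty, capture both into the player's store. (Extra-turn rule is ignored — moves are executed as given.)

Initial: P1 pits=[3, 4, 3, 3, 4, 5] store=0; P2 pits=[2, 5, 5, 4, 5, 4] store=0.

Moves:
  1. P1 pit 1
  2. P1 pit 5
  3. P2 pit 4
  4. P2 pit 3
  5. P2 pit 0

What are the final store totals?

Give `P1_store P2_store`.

Move 1: P1 pit1 -> P1=[3,0,4,4,5,6](0) P2=[2,5,5,4,5,4](0)
Move 2: P1 pit5 -> P1=[3,0,4,4,5,0](1) P2=[3,6,6,5,6,4](0)
Move 3: P2 pit4 -> P1=[4,1,5,5,5,0](1) P2=[3,6,6,5,0,5](1)
Move 4: P2 pit3 -> P1=[5,2,5,5,5,0](1) P2=[3,6,6,0,1,6](2)
Move 5: P2 pit0 -> P1=[5,2,0,5,5,0](1) P2=[0,7,7,0,1,6](8)

Answer: 1 8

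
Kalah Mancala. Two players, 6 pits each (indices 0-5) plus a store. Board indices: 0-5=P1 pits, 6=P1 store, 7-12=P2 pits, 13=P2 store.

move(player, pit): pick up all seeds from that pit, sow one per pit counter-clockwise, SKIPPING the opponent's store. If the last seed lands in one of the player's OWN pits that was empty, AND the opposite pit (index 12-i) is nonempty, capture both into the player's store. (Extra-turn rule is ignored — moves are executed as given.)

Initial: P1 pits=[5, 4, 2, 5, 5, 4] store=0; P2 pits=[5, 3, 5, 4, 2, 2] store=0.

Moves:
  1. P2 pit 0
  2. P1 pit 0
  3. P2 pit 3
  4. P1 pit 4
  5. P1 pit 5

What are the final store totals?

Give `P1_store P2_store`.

Move 1: P2 pit0 -> P1=[5,4,2,5,5,4](0) P2=[0,4,6,5,3,3](0)
Move 2: P1 pit0 -> P1=[0,5,3,6,6,5](0) P2=[0,4,6,5,3,3](0)
Move 3: P2 pit3 -> P1=[1,6,3,6,6,5](0) P2=[0,4,6,0,4,4](1)
Move 4: P1 pit4 -> P1=[1,6,3,6,0,6](1) P2=[1,5,7,1,4,4](1)
Move 5: P1 pit5 -> P1=[1,6,3,6,0,0](2) P2=[2,6,8,2,5,4](1)

Answer: 2 1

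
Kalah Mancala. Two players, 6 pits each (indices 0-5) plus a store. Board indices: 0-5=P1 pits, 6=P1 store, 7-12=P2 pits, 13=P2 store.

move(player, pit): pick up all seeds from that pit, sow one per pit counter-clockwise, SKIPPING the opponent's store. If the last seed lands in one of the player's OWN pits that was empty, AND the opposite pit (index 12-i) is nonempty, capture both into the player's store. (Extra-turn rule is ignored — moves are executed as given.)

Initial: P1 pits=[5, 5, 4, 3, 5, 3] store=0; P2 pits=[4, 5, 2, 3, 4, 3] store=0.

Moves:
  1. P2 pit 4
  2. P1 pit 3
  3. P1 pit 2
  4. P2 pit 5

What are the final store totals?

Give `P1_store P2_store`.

Move 1: P2 pit4 -> P1=[6,6,4,3,5,3](0) P2=[4,5,2,3,0,4](1)
Move 2: P1 pit3 -> P1=[6,6,4,0,6,4](1) P2=[4,5,2,3,0,4](1)
Move 3: P1 pit2 -> P1=[6,6,0,1,7,5](2) P2=[4,5,2,3,0,4](1)
Move 4: P2 pit5 -> P1=[7,7,1,1,7,5](2) P2=[4,5,2,3,0,0](2)

Answer: 2 2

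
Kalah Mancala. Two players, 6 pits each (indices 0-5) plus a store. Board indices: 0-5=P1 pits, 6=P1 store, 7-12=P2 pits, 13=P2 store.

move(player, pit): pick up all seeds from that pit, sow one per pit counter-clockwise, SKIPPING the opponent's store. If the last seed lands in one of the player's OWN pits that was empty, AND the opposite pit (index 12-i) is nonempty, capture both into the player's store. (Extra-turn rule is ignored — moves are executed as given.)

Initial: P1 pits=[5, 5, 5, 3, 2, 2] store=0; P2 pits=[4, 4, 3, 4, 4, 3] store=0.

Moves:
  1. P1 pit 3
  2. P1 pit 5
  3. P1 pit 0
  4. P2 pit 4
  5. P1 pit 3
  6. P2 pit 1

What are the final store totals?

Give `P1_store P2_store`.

Move 1: P1 pit3 -> P1=[5,5,5,0,3,3](1) P2=[4,4,3,4,4,3](0)
Move 2: P1 pit5 -> P1=[5,5,5,0,3,0](2) P2=[5,5,3,4,4,3](0)
Move 3: P1 pit0 -> P1=[0,6,6,1,4,0](8) P2=[0,5,3,4,4,3](0)
Move 4: P2 pit4 -> P1=[1,7,6,1,4,0](8) P2=[0,5,3,4,0,4](1)
Move 5: P1 pit3 -> P1=[1,7,6,0,5,0](8) P2=[0,5,3,4,0,4](1)
Move 6: P2 pit1 -> P1=[1,7,6,0,5,0](8) P2=[0,0,4,5,1,5](2)

Answer: 8 2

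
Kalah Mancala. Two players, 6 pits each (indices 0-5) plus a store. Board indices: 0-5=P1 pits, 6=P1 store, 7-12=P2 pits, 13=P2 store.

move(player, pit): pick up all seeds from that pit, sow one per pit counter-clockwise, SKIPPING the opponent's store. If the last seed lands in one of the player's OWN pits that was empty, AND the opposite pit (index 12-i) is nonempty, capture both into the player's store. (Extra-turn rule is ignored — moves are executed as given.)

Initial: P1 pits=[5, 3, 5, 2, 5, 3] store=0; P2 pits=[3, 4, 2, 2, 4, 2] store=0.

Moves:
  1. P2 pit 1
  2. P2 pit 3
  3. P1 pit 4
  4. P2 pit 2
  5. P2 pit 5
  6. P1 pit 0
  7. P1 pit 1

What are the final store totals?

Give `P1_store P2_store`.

Move 1: P2 pit1 -> P1=[5,3,5,2,5,3](0) P2=[3,0,3,3,5,3](0)
Move 2: P2 pit3 -> P1=[5,3,5,2,5,3](0) P2=[3,0,3,0,6,4](1)
Move 3: P1 pit4 -> P1=[5,3,5,2,0,4](1) P2=[4,1,4,0,6,4](1)
Move 4: P2 pit2 -> P1=[5,3,5,2,0,4](1) P2=[4,1,0,1,7,5](2)
Move 5: P2 pit5 -> P1=[6,4,6,3,0,4](1) P2=[4,1,0,1,7,0](3)
Move 6: P1 pit0 -> P1=[0,5,7,4,1,5](2) P2=[4,1,0,1,7,0](3)
Move 7: P1 pit1 -> P1=[0,0,8,5,2,6](3) P2=[4,1,0,1,7,0](3)

Answer: 3 3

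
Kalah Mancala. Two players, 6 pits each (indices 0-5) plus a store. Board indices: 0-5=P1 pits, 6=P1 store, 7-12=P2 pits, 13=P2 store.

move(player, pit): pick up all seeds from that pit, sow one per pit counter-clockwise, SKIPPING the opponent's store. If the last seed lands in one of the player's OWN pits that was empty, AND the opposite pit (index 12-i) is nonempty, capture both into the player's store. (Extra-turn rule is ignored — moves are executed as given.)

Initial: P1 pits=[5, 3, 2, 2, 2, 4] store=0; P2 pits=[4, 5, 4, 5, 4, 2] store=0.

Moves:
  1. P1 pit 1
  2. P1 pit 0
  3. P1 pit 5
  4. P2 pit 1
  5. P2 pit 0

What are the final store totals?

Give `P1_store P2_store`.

Move 1: P1 pit1 -> P1=[5,0,3,3,3,4](0) P2=[4,5,4,5,4,2](0)
Move 2: P1 pit0 -> P1=[0,1,4,4,4,5](0) P2=[4,5,4,5,4,2](0)
Move 3: P1 pit5 -> P1=[0,1,4,4,4,0](1) P2=[5,6,5,6,4,2](0)
Move 4: P2 pit1 -> P1=[1,1,4,4,4,0](1) P2=[5,0,6,7,5,3](1)
Move 5: P2 pit0 -> P1=[1,1,4,4,4,0](1) P2=[0,1,7,8,6,4](1)

Answer: 1 1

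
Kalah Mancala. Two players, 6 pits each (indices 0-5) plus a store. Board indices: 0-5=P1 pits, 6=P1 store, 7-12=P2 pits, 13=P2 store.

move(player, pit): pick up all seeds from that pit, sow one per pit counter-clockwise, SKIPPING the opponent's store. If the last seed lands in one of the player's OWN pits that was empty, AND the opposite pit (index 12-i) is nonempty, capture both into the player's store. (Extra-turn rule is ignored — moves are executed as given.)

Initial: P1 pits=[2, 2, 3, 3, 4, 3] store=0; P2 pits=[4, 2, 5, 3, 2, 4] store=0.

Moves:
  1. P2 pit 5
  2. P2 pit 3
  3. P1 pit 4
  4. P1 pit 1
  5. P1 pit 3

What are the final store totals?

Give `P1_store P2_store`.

Move 1: P2 pit5 -> P1=[3,3,4,3,4,3](0) P2=[4,2,5,3,2,0](1)
Move 2: P2 pit3 -> P1=[3,3,4,3,4,3](0) P2=[4,2,5,0,3,1](2)
Move 3: P1 pit4 -> P1=[3,3,4,3,0,4](1) P2=[5,3,5,0,3,1](2)
Move 4: P1 pit1 -> P1=[3,0,5,4,0,4](5) P2=[5,0,5,0,3,1](2)
Move 5: P1 pit3 -> P1=[3,0,5,0,1,5](6) P2=[6,0,5,0,3,1](2)

Answer: 6 2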